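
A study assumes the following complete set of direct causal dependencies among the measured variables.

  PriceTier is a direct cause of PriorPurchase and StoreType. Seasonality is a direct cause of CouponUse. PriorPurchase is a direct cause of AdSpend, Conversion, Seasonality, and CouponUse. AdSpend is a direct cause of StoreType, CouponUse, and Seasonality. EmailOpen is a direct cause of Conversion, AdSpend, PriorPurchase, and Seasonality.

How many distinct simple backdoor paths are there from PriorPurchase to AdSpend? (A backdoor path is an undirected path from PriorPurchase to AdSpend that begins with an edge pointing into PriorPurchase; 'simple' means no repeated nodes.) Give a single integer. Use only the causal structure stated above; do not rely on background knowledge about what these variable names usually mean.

A backdoor path from PriorPurchase to AdSpend is any simple undirected path whose first edge points into PriorPurchase (i.e. leaves PriorPurchase via a parent).
Parents of PriorPurchase: {EmailOpen, PriceTier}.
Enumerating:
  P1: PriorPurchase <- EmailOpen -> AdSpend
  P2: PriorPurchase <- EmailOpen -> Seasonality <- AdSpend
  P3: PriorPurchase <- EmailOpen -> Seasonality -> CouponUse <- AdSpend
  P4: PriorPurchase <- PriceTier -> StoreType <- AdSpend
That exhausts the simple backdoor paths. Count: 4.

4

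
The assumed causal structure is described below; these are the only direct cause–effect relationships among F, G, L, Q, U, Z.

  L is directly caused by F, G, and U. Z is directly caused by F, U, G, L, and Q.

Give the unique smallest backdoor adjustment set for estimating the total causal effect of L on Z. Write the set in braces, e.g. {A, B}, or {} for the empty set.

{F, G, U}

Variables eligible for adjustment (non-descendants of L, excluding L and Z): {F, G, Q, U}.
Backdoor paths from L to Z:
  P1: L <- G -> Z
  P2: L <- F -> Z
  P3: L <- U -> Z
The empty set is not sufficient: P1 (L <- G -> Z) has no collider blocking it and no conditioned non-collider, so it is open.
Try {F, G, U}:
  P1: blocked at fork node G ∈ conditioning set.
  P2: blocked at fork node F ∈ conditioning set.
  P3: blocked at fork node U ∈ conditioning set.
{F, G, U} contains no descendant of L and blocks every backdoor path.
Every element of {F, G, U} is needed (dropping F leaves P2 open; dropping G leaves P1 open; dropping U leaves P3 open), so no proper subset is valid.
Among all size-3 subsets of the eligible variables, only {F, G, U} blocks every backdoor path, so it is the unique smallest valid adjustment set.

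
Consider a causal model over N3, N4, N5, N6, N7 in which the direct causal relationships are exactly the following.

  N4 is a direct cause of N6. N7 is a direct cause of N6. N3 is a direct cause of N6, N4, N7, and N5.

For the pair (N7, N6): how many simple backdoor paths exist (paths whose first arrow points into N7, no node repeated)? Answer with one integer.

2

A backdoor path from N7 to N6 is any simple undirected path whose first edge points into N7 (i.e. leaves N7 via a parent).
Parents of N7: {N3}.
Enumerating:
  P1: N7 <- N3 -> N4 -> N6
  P2: N7 <- N3 -> N6
That exhausts the simple backdoor paths. Count: 2.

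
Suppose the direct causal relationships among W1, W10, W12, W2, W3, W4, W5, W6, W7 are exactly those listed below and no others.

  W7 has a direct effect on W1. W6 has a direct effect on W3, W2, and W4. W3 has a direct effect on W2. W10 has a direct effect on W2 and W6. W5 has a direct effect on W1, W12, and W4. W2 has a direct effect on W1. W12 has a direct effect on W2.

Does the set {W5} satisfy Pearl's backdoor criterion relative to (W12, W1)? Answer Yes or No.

Yes

Backdoor paths from W12 to W1 (paths whose first edge points into W12):
  P1: W12 <- W5 -> W4 <- W6 <- W10 -> W2 -> W1
  P2: W12 <- W5 -> W4 <- W6 -> W3 -> W2 -> W1
  P3: W12 <- W5 -> W4 <- W6 -> W2 -> W1
  P4: W12 <- W5 -> W1
Condition 1 (no descendant of W12 in the set): holds — descendants of W12 are {W1, W2}; none are in {W5}.
Condition 2 (every backdoor path blocked by {W5}):
  P1: blocked at fork node W5 ∈ conditioning set.
  P2: blocked at fork node W5 ∈ conditioning set.
  P3: blocked at fork node W5 ∈ conditioning set.
  P4: blocked at fork node W5 ∈ conditioning set.
{W5} satisfies the backdoor criterion.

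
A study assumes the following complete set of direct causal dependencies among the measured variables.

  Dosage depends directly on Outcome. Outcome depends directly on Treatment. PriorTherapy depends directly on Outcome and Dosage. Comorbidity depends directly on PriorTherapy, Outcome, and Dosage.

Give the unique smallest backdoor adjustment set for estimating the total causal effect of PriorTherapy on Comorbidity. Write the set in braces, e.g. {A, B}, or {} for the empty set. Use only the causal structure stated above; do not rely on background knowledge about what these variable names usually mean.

Variables eligible for adjustment (non-descendants of PriorTherapy, excluding PriorTherapy and Comorbidity): {Dosage, Outcome, Treatment}.
Backdoor paths from PriorTherapy to Comorbidity:
  P1: PriorTherapy <- Outcome -> Dosage -> Comorbidity
  P2: PriorTherapy <- Outcome -> Comorbidity
  P3: PriorTherapy <- Dosage <- Outcome -> Comorbidity
  P4: PriorTherapy <- Dosage -> Comorbidity
The empty set is not sufficient: P1 (PriorTherapy <- Outcome -> Dosage -> Comorbidity) has no collider blocking it and no conditioned non-collider, so it is open.
Try {Dosage, Outcome}:
  P1: blocked at fork node Outcome ∈ conditioning set.
  P2: blocked at fork node Outcome ∈ conditioning set.
  P3: blocked at chain node Dosage ∈ conditioning set.
  P4: blocked at fork node Dosage ∈ conditioning set.
{Dosage, Outcome} contains no descendant of PriorTherapy and blocks every backdoor path.
Every element of {Dosage, Outcome} is needed (dropping Dosage leaves P4 open; dropping Outcome leaves P2 open), so no proper subset is valid.
Among all size-2 subsets of the eligible variables, only {Dosage, Outcome} blocks every backdoor path, so it is the unique smallest valid adjustment set.

{Dosage, Outcome}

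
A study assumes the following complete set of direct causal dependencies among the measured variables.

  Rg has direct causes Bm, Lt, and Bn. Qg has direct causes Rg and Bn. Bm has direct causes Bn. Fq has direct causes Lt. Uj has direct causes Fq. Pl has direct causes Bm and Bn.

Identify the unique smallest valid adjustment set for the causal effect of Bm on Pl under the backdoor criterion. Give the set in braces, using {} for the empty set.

Variables eligible for adjustment (non-descendants of Bm, excluding Bm and Pl): {Bn, Fq, Lt, Uj}.
Backdoor paths from Bm to Pl:
  P1: Bm <- Bn -> Pl
The empty set is not sufficient: P1 (Bm <- Bn -> Pl) has no collider blocking it and no conditioned non-collider, so it is open.
Try {Bn}:
  P1: blocked at fork node Bn ∈ conditioning set.
{Bn} contains no descendant of Bm and blocks every backdoor path.
No other singleton works — e.g. {Lt} leaves P1 open — so {Bn} is the unique smallest valid adjustment set.

{Bn}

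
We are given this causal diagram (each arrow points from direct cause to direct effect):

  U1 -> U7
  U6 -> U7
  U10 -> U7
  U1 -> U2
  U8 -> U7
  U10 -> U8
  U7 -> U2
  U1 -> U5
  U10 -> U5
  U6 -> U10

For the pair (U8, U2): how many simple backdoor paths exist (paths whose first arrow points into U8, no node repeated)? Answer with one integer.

A backdoor path from U8 to U2 is any simple undirected path whose first edge points into U8 (i.e. leaves U8 via a parent).
Parents of U8: {U10}.
Enumerating:
  P1: U8 <- U10 <- U6 -> U7 <- U1 -> U2
  P2: U8 <- U10 <- U6 -> U7 -> U2
  P3: U8 <- U10 -> U5 <- U1 -> U7 -> U2
  P4: U8 <- U10 -> U5 <- U1 -> U2
  P5: U8 <- U10 -> U7 <- U1 -> U2
  P6: U8 <- U10 -> U7 -> U2
That exhausts the simple backdoor paths. Count: 6.

6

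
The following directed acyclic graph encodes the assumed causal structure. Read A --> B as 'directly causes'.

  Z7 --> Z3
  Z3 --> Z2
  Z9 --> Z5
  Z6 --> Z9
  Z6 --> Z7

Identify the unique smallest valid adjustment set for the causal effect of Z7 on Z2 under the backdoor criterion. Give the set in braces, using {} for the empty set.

Variables eligible for adjustment (non-descendants of Z7, excluding Z7 and Z2): {Z5, Z6, Z9}.
Backdoor paths from Z7 to Z2:
  (none)
With no backdoor paths the empty set already satisfies the criterion, and it is trivially minimal.

{}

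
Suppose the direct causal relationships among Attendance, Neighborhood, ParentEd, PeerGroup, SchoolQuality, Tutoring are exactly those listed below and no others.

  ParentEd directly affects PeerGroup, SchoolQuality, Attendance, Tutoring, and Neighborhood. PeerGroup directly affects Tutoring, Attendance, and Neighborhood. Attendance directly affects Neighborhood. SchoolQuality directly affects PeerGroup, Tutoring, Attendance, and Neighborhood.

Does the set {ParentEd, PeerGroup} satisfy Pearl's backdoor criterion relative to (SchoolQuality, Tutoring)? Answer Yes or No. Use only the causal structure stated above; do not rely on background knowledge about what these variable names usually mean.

Backdoor paths from SchoolQuality to Tutoring (paths whose first edge points into SchoolQuality):
  P1: SchoolQuality <- ParentEd -> PeerGroup -> Tutoring
  P2: SchoolQuality <- ParentEd -> Tutoring
  P3: SchoolQuality <- ParentEd -> Attendance <- PeerGroup -> Tutoring
  P4: SchoolQuality <- ParentEd -> Attendance -> Neighborhood <- PeerGroup -> Tutoring
  P5: SchoolQuality <- ParentEd -> Neighborhood <- PeerGroup -> Tutoring
  P6: SchoolQuality <- ParentEd -> Neighborhood <- Attendance <- PeerGroup -> Tutoring
Condition 1 (no descendant of SchoolQuality in the set): FAILS — PeerGroup is a descendant of SchoolQuality.
Condition 2 (every backdoor path blocked by {ParentEd, PeerGroup}):
  P1: blocked at fork node ParentEd ∈ conditioning set.
  P2: blocked at fork node ParentEd ∈ conditioning set.
  P3: blocked at fork node ParentEd ∈ conditioning set.
  P4: blocked at fork node ParentEd ∈ conditioning set.
  P5: blocked at fork node ParentEd ∈ conditioning set.
  P6: blocked at fork node ParentEd ∈ conditioning set.
{ParentEd, PeerGroup} does not satisfy the backdoor criterion.

No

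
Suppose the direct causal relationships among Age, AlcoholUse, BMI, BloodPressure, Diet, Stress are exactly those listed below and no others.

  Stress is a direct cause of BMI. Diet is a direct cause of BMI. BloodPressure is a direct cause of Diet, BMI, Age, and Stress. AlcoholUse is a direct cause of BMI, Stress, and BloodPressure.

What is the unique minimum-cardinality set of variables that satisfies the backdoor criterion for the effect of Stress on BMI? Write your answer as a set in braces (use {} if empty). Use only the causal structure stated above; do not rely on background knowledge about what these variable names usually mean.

{AlcoholUse, BloodPressure}

Variables eligible for adjustment (non-descendants of Stress, excluding Stress and BMI): {Age, AlcoholUse, BloodPressure, Diet}.
Backdoor paths from Stress to BMI:
  P1: Stress <- AlcoholUse -> BloodPressure -> Diet -> BMI
  P2: Stress <- AlcoholUse -> BloodPressure -> BMI
  P3: Stress <- AlcoholUse -> BMI
  P4: Stress <- BloodPressure <- AlcoholUse -> BMI
  P5: Stress <- BloodPressure -> Diet -> BMI
  P6: Stress <- BloodPressure -> BMI
The empty set is not sufficient: P1 (Stress <- AlcoholUse -> BloodPressure -> Diet -> BMI) has no collider blocking it and no conditioned non-collider, so it is open.
Try {AlcoholUse, BloodPressure}:
  P1: blocked at fork node AlcoholUse ∈ conditioning set.
  P2: blocked at fork node AlcoholUse ∈ conditioning set.
  P3: blocked at fork node AlcoholUse ∈ conditioning set.
  P4: blocked at chain node BloodPressure ∈ conditioning set.
  P5: blocked at fork node BloodPressure ∈ conditioning set.
  P6: blocked at fork node BloodPressure ∈ conditioning set.
{AlcoholUse, BloodPressure} contains no descendant of Stress and blocks every backdoor path.
Every element of {AlcoholUse, BloodPressure} is needed (dropping AlcoholUse leaves P3 open; dropping BloodPressure leaves P5 open), so no proper subset is valid.
Among all size-2 subsets of the eligible variables, only {AlcoholUse, BloodPressure} blocks every backdoor path, so it is the unique smallest valid adjustment set.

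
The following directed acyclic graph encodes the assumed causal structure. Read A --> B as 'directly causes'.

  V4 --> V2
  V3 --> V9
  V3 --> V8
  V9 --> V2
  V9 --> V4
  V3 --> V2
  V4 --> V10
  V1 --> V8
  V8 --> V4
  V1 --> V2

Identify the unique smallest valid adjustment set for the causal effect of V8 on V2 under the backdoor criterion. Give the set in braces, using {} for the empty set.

{V1, V3}

Variables eligible for adjustment (non-descendants of V8, excluding V8 and V2): {V1, V3, V9}.
Backdoor paths from V8 to V2:
  P1: V8 <- V3 -> V9 -> V4 -> V2
  P2: V8 <- V3 -> V9 -> V2
  P3: V8 <- V3 -> V2
  P4: V8 <- V1 -> V2
The empty set is not sufficient: P1 (V8 <- V3 -> V9 -> V4 -> V2) has no collider blocking it and no conditioned non-collider, so it is open.
Try {V1, V3}:
  P1: blocked at fork node V3 ∈ conditioning set.
  P2: blocked at fork node V3 ∈ conditioning set.
  P3: blocked at fork node V3 ∈ conditioning set.
  P4: blocked at fork node V1 ∈ conditioning set.
{V1, V3} contains no descendant of V8 and blocks every backdoor path.
Every element of {V1, V3} is needed (dropping V1 leaves P4 open; dropping V3 leaves P1 open), so no proper subset is valid.
Among all size-2 subsets of the eligible variables, only {V1, V3} blocks every backdoor path, so it is the unique smallest valid adjustment set.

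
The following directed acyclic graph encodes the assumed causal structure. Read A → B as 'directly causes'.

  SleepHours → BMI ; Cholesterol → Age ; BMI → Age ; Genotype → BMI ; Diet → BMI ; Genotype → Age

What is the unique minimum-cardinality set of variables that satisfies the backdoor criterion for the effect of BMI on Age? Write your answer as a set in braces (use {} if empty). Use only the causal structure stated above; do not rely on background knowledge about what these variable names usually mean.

{Genotype}

Variables eligible for adjustment (non-descendants of BMI, excluding BMI and Age): {Cholesterol, Diet, Genotype, SleepHours}.
Backdoor paths from BMI to Age:
  P1: BMI <- Genotype -> Age
The empty set is not sufficient: P1 (BMI <- Genotype -> Age) has no collider blocking it and no conditioned non-collider, so it is open.
Try {Genotype}:
  P1: blocked at fork node Genotype ∈ conditioning set.
{Genotype} contains no descendant of BMI and blocks every backdoor path.
No other singleton works — e.g. {SleepHours} leaves P1 open — so {Genotype} is the unique smallest valid adjustment set.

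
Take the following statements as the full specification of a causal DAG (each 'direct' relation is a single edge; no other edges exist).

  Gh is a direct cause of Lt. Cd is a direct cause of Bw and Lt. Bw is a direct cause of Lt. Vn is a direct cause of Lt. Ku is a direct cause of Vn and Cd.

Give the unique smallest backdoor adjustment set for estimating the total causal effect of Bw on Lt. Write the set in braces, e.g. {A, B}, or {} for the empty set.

Variables eligible for adjustment (non-descendants of Bw, excluding Bw and Lt): {Cd, Gh, Ku, Vn}.
Backdoor paths from Bw to Lt:
  P1: Bw <- Cd <- Ku -> Vn -> Lt
  P2: Bw <- Cd -> Lt
The empty set is not sufficient: P1 (Bw <- Cd <- Ku -> Vn -> Lt) has no collider blocking it and no conditioned non-collider, so it is open.
Try {Cd}:
  P1: blocked at chain node Cd ∈ conditioning set.
  P2: blocked at fork node Cd ∈ conditioning set.
{Cd} contains no descendant of Bw and blocks every backdoor path.
No other singleton works — e.g. {Gh} leaves P1 open — so {Cd} is the unique smallest valid adjustment set.

{Cd}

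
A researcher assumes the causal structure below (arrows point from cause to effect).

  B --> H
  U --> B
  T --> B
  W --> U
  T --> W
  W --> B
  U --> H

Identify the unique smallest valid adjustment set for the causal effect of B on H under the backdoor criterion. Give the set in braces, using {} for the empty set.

Variables eligible for adjustment (non-descendants of B, excluding B and H): {T, U, W}.
Backdoor paths from B to H:
  P1: B <- T -> W -> U -> H
  P2: B <- W -> U -> H
  P3: B <- U -> H
The empty set is not sufficient: P1 (B <- T -> W -> U -> H) has no collider blocking it and no conditioned non-collider, so it is open.
Try {U}:
  P1: blocked at chain node U ∈ conditioning set.
  P2: blocked at chain node U ∈ conditioning set.
  P3: blocked at fork node U ∈ conditioning set.
{U} contains no descendant of B and blocks every backdoor path.
No other singleton works — e.g. {T} leaves P2 open — so {U} is the unique smallest valid adjustment set.

{U}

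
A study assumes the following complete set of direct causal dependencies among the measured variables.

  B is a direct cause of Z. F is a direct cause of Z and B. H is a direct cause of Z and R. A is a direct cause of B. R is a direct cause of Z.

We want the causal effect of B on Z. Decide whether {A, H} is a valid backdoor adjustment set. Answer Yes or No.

Backdoor paths from B to Z (paths whose first edge points into B):
  P1: B <- F -> Z
Condition 1 (no descendant of B in the set): holds — descendants of B are {Z}; none are in {A, H}.
Condition 2 (every backdoor path blocked by {A, H}):
  P1: open — no interior node is in the conditioning set.
{A, H} does not satisfy the backdoor criterion.

No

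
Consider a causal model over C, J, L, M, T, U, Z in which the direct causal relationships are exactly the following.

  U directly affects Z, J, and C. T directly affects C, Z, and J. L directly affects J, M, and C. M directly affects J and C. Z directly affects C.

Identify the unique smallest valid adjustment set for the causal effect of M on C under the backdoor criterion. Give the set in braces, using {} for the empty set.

Variables eligible for adjustment (non-descendants of M, excluding M and C): {L, T, U, Z}.
Backdoor paths from M to C:
  P1: M <- L -> J <- U -> Z <- T -> C
  P2: M <- L -> J <- U -> Z -> C
  P3: M <- L -> J <- U -> C
  P4: M <- L -> J <- T -> Z <- U -> C
  P5: M <- L -> J <- T -> Z -> C
  P6: M <- L -> J <- T -> C
  P7: M <- L -> C
The empty set is not sufficient: P7 (M <- L -> C) has no collider blocking it and no conditioned non-collider, so it is open.
Try {L}:
  P1: blocked at fork node L ∈ conditioning set.
  P2: blocked at fork node L ∈ conditioning set.
  P3: blocked at fork node L ∈ conditioning set.
  P4: blocked at fork node L ∈ conditioning set.
  P5: blocked at fork node L ∈ conditioning set.
  P6: blocked at fork node L ∈ conditioning set.
  P7: blocked at fork node L ∈ conditioning set.
{L} contains no descendant of M and blocks every backdoor path.
No other singleton works — e.g. {U} leaves P7 open — so {L} is the unique smallest valid adjustment set.

{L}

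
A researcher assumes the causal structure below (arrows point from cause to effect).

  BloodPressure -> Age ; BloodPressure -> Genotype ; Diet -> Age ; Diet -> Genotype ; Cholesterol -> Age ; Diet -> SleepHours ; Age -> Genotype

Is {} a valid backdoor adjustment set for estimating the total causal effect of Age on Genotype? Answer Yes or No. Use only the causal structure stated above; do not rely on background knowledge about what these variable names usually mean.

Backdoor paths from Age to Genotype (paths whose first edge points into Age):
  P1: Age <- BloodPressure -> Genotype
  P2: Age <- Diet -> Genotype
Condition 1 (no descendant of Age in the set): holds — descendants of Age are {Genotype}; none are in {}.
Condition 2 (every backdoor path blocked by {}):
  P1: open — no interior node is in the conditioning set.
  P2: open — no interior node is in the conditioning set.
{} does not satisfy the backdoor criterion.

No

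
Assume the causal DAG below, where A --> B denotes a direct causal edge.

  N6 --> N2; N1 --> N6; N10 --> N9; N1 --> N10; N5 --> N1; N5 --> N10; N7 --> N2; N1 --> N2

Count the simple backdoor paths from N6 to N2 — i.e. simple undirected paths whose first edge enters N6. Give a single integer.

A backdoor path from N6 to N2 is any simple undirected path whose first edge points into N6 (i.e. leaves N6 via a parent).
Parents of N6: {N1}.
Enumerating:
  P1: N6 <- N1 -> N2
That exhausts the simple backdoor paths. Count: 1.

1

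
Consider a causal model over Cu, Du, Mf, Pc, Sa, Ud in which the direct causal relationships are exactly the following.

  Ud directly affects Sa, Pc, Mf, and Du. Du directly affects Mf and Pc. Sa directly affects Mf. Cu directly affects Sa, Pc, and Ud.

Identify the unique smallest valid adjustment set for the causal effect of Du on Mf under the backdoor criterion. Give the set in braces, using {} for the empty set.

{Ud}

Variables eligible for adjustment (non-descendants of Du, excluding Du and Mf): {Cu, Sa, Ud}.
Backdoor paths from Du to Mf:
  P1: Du <- Ud <- Cu -> Sa -> Mf
  P2: Du <- Ud -> Sa -> Mf
  P3: Du <- Ud -> Mf
  P4: Du <- Ud -> Pc <- Cu -> Sa -> Mf
The empty set is not sufficient: P1 (Du <- Ud <- Cu -> Sa -> Mf) has no collider blocking it and no conditioned non-collider, so it is open.
Try {Ud}:
  P1: blocked at chain node Ud ∈ conditioning set.
  P2: blocked at fork node Ud ∈ conditioning set.
  P3: blocked at fork node Ud ∈ conditioning set.
  P4: blocked at fork node Ud ∈ conditioning set.
{Ud} contains no descendant of Du and blocks every backdoor path.
No other singleton works — e.g. {Cu} leaves P2 open — so {Ud} is the unique smallest valid adjustment set.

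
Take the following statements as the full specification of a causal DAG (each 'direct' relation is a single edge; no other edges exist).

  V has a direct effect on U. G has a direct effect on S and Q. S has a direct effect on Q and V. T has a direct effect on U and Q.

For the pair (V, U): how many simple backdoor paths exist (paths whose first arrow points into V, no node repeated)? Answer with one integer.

2

A backdoor path from V to U is any simple undirected path whose first edge points into V (i.e. leaves V via a parent).
Parents of V: {S}.
Enumerating:
  P1: V <- S <- G -> Q <- T -> U
  P2: V <- S -> Q <- T -> U
That exhausts the simple backdoor paths. Count: 2.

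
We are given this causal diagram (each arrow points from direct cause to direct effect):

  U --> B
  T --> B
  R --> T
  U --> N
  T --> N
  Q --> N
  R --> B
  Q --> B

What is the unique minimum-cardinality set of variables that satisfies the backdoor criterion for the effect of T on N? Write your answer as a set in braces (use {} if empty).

Variables eligible for adjustment (non-descendants of T, excluding T and N): {Q, R, U}.
Backdoor paths from T to N:
  P1: T <- R -> B <- U -> N
  P2: T <- R -> B <- Q -> N
Each backdoor path contains an unconditioned collider, so every path is already blocked with the empty conditioning set:
  P1: blocked at collider B (neither it nor any descendant is in the conditioning set).
  P2: blocked at collider B (neither it nor any descendant is in the conditioning set).
The empty set is therefore the unique smallest valid set.

{}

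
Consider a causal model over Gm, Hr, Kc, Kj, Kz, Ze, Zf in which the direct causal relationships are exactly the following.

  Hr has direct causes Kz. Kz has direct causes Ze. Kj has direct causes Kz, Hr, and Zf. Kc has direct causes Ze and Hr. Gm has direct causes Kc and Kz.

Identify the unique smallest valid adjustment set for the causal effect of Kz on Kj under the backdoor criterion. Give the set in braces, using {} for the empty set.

Variables eligible for adjustment (non-descendants of Kz, excluding Kz and Kj): {Ze, Zf}.
Backdoor paths from Kz to Kj:
  P1: Kz <- Ze -> Kc <- Hr -> Kj
Each backdoor path contains an unconditioned collider, so every path is already blocked with the empty conditioning set:
  P1: blocked at collider Kc (neither it nor any descendant is in the conditioning set).
The empty set is therefore the unique smallest valid set.

{}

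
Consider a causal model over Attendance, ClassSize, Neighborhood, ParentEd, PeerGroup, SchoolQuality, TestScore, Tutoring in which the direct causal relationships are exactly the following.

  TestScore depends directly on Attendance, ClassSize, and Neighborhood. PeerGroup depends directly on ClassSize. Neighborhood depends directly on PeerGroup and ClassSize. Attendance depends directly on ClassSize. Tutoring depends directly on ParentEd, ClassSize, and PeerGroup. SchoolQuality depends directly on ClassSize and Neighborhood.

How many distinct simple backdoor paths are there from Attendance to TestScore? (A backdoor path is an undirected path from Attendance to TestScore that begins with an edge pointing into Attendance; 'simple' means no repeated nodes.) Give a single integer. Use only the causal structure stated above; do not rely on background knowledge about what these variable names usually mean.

5

A backdoor path from Attendance to TestScore is any simple undirected path whose first edge points into Attendance (i.e. leaves Attendance via a parent).
Parents of Attendance: {ClassSize}.
Enumerating:
  P1: Attendance <- ClassSize -> PeerGroup -> Neighborhood -> TestScore
  P2: Attendance <- ClassSize -> Neighborhood -> TestScore
  P3: Attendance <- ClassSize -> TestScore
  P4: Attendance <- ClassSize -> Tutoring <- PeerGroup -> Neighborhood -> TestScore
  P5: Attendance <- ClassSize -> SchoolQuality <- Neighborhood -> TestScore
That exhausts the simple backdoor paths. Count: 5.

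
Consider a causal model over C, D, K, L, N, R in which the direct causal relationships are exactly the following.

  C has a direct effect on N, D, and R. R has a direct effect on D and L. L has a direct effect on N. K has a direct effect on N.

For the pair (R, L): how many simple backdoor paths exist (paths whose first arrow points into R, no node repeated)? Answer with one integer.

A backdoor path from R to L is any simple undirected path whose first edge points into R (i.e. leaves R via a parent).
Parents of R: {C}.
Enumerating:
  P1: R <- C -> N <- L
That exhausts the simple backdoor paths. Count: 1.

1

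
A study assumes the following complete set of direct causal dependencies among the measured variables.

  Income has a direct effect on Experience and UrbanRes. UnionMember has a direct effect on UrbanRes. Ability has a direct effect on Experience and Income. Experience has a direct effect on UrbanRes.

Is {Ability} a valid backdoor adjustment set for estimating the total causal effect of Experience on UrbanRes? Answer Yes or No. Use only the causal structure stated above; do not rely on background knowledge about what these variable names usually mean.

No

Backdoor paths from Experience to UrbanRes (paths whose first edge points into Experience):
  P1: Experience <- Ability -> Income -> UrbanRes
  P2: Experience <- Income -> UrbanRes
Condition 1 (no descendant of Experience in the set): holds — descendants of Experience are {UrbanRes}; none are in {Ability}.
Condition 2 (every backdoor path blocked by {Ability}):
  P1: blocked at fork node Ability ∈ conditioning set.
  P2: open — no interior node is in the conditioning set.
{Ability} does not satisfy the backdoor criterion.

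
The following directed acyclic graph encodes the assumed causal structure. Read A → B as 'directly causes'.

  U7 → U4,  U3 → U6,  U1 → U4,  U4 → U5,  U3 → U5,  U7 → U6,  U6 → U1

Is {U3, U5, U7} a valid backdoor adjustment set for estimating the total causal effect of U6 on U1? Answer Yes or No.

Backdoor paths from U6 to U1 (paths whose first edge points into U6):
  P1: U6 <- U7 -> U4 <- U1
  P2: U6 <- U3 -> U5 <- U4 <- U1
Condition 1 (no descendant of U6 in the set): FAILS — U5 is a descendant of U6.
Condition 2 (every backdoor path blocked by {U3, U5, U7}):
  P1: blocked at fork node U7 ∈ conditioning set.
  P2: blocked at fork node U3 ∈ conditioning set.
{U3, U5, U7} does not satisfy the backdoor criterion.

No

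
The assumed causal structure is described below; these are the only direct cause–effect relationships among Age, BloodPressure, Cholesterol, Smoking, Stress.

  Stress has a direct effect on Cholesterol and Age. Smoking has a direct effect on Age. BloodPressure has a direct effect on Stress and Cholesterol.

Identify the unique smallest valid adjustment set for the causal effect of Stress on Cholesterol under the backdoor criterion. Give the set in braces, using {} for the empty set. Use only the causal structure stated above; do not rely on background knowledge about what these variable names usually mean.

{BloodPressure}

Variables eligible for adjustment (non-descendants of Stress, excluding Stress and Cholesterol): {BloodPressure, Smoking}.
Backdoor paths from Stress to Cholesterol:
  P1: Stress <- BloodPressure -> Cholesterol
The empty set is not sufficient: P1 (Stress <- BloodPressure -> Cholesterol) has no collider blocking it and no conditioned non-collider, so it is open.
Try {BloodPressure}:
  P1: blocked at fork node BloodPressure ∈ conditioning set.
{BloodPressure} contains no descendant of Stress and blocks every backdoor path.
No other singleton works — e.g. {Smoking} leaves P1 open — so {BloodPressure} is the unique smallest valid adjustment set.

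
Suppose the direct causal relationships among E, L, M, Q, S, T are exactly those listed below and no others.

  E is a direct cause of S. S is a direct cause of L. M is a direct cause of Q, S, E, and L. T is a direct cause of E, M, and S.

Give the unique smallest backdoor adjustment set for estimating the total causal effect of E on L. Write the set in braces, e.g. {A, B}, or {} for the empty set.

{M, T}

Variables eligible for adjustment (non-descendants of E, excluding E and L): {M, Q, T}.
Backdoor paths from E to L:
  P1: E <- T -> M -> S -> L
  P2: E <- T -> M -> L
  P3: E <- T -> S <- M -> L
  P4: E <- T -> S -> L
  P5: E <- M <- T -> S -> L
  P6: E <- M -> S -> L
  P7: E <- M -> L
The empty set is not sufficient: P1 (E <- T -> M -> S -> L) has no collider blocking it and no conditioned non-collider, so it is open.
Try {M, T}:
  P1: blocked at fork node T ∈ conditioning set.
  P2: blocked at fork node T ∈ conditioning set.
  P3: blocked at fork node T ∈ conditioning set.
  P4: blocked at fork node T ∈ conditioning set.
  P5: blocked at chain node M ∈ conditioning set.
  P6: blocked at fork node M ∈ conditioning set.
  P7: blocked at fork node M ∈ conditioning set.
{M, T} contains no descendant of E and blocks every backdoor path.
Every element of {M, T} is needed (dropping M leaves P6 open; dropping T leaves P4 open), so no proper subset is valid.
Among all size-2 subsets of the eligible variables, only {M, T} blocks every backdoor path, so it is the unique smallest valid adjustment set.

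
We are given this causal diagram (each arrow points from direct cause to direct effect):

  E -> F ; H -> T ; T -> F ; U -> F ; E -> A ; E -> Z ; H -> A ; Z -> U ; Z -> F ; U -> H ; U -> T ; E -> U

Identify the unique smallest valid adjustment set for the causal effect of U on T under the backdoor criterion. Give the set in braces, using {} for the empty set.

{}

Variables eligible for adjustment (non-descendants of U, excluding U and T): {E, Z}.
Backdoor paths from U to T:
  P1: U <- E -> Z -> F <- T
  P2: U <- E -> A <- H -> T
  P3: U <- E -> F <- T
  P4: U <- Z <- E -> A <- H -> T
  P5: U <- Z <- E -> F <- T
  P6: U <- Z -> F <- E -> A <- H -> T
  P7: U <- Z -> F <- T
Each backdoor path contains an unconditioned collider, so every path is already blocked with the empty conditioning set:
  P1: blocked at collider F (neither it nor any descendant is in the conditioning set).
  P2: blocked at collider A (neither it nor any descendant is in the conditioning set).
  P3: blocked at collider F (neither it nor any descendant is in the conditioning set).
  P4: blocked at collider A (neither it nor any descendant is in the conditioning set).
  P5: blocked at collider F (neither it nor any descendant is in the conditioning set).
  P6: blocked at collider F (neither it nor any descendant is in the conditioning set).
  P7: blocked at collider F (neither it nor any descendant is in the conditioning set).
The empty set is therefore the unique smallest valid set.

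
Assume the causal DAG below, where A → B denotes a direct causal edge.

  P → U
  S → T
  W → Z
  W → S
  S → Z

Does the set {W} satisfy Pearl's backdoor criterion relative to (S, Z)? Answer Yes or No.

Yes

Backdoor paths from S to Z (paths whose first edge points into S):
  P1: S <- W -> Z
Condition 1 (no descendant of S in the set): holds — descendants of S are {T, Z}; none are in {W}.
Condition 2 (every backdoor path blocked by {W}):
  P1: blocked at fork node W ∈ conditioning set.
{W} satisfies the backdoor criterion.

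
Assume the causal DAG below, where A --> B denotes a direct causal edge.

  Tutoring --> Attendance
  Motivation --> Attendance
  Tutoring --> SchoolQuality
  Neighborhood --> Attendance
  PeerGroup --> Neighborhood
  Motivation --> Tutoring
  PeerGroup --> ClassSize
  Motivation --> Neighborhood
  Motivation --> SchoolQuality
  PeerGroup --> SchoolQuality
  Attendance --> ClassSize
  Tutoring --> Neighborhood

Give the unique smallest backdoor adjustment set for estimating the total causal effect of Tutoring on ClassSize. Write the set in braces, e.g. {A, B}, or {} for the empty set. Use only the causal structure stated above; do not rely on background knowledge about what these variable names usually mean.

{Motivation}

Variables eligible for adjustment (non-descendants of Tutoring, excluding Tutoring and ClassSize): {Motivation, PeerGroup}.
Backdoor paths from Tutoring to ClassSize:
  P1: Tutoring <- Motivation -> Neighborhood <- PeerGroup -> ClassSize
  P2: Tutoring <- Motivation -> Neighborhood -> Attendance -> ClassSize
  P3: Tutoring <- Motivation -> Attendance <- Neighborhood <- PeerGroup -> ClassSize
  P4: Tutoring <- Motivation -> Attendance -> ClassSize
  P5: Tutoring <- Motivation -> SchoolQuality <- PeerGroup -> Neighborhood -> Attendance -> ClassSize
  P6: Tutoring <- Motivation -> SchoolQuality <- PeerGroup -> ClassSize
The empty set is not sufficient: P2 (Tutoring <- Motivation -> Neighborhood -> Attendance -> ClassSize) has no collider blocking it and no conditioned non-collider, so it is open.
Try {Motivation}:
  P1: blocked at fork node Motivation ∈ conditioning set.
  P2: blocked at fork node Motivation ∈ conditioning set.
  P3: blocked at fork node Motivation ∈ conditioning set.
  P4: blocked at fork node Motivation ∈ conditioning set.
  P5: blocked at fork node Motivation ∈ conditioning set.
  P6: blocked at fork node Motivation ∈ conditioning set.
{Motivation} contains no descendant of Tutoring and blocks every backdoor path.
No other singleton works — e.g. {PeerGroup} leaves P2 open — so {Motivation} is the unique smallest valid adjustment set.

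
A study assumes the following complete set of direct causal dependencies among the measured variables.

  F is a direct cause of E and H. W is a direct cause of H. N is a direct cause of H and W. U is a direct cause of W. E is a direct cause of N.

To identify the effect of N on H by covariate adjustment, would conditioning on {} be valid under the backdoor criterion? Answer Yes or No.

Backdoor paths from N to H (paths whose first edge points into N):
  P1: N <- E <- F -> H
Condition 1 (no descendant of N in the set): holds — descendants of N are {H, W}; none are in {}.
Condition 2 (every backdoor path blocked by {}):
  P1: open — no interior node is in the conditioning set.
{} does not satisfy the backdoor criterion.

No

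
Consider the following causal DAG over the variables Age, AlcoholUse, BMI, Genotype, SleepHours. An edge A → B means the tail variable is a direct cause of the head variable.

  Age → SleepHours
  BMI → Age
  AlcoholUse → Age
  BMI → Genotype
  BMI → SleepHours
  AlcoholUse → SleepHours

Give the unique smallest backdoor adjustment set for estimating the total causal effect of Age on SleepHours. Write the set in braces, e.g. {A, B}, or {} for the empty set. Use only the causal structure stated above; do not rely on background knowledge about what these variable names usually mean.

Variables eligible for adjustment (non-descendants of Age, excluding Age and SleepHours): {AlcoholUse, BMI, Genotype}.
Backdoor paths from Age to SleepHours:
  P1: Age <- AlcoholUse -> SleepHours
  P2: Age <- BMI -> SleepHours
The empty set is not sufficient: P1 (Age <- AlcoholUse -> SleepHours) has no collider blocking it and no conditioned non-collider, so it is open.
Try {AlcoholUse, BMI}:
  P1: blocked at fork node AlcoholUse ∈ conditioning set.
  P2: blocked at fork node BMI ∈ conditioning set.
{AlcoholUse, BMI} contains no descendant of Age and blocks every backdoor path.
Every element of {AlcoholUse, BMI} is needed (dropping AlcoholUse leaves P1 open; dropping BMI leaves P2 open), so no proper subset is valid.
Among all size-2 subsets of the eligible variables, only {AlcoholUse, BMI} blocks every backdoor path, so it is the unique smallest valid adjustment set.

{AlcoholUse, BMI}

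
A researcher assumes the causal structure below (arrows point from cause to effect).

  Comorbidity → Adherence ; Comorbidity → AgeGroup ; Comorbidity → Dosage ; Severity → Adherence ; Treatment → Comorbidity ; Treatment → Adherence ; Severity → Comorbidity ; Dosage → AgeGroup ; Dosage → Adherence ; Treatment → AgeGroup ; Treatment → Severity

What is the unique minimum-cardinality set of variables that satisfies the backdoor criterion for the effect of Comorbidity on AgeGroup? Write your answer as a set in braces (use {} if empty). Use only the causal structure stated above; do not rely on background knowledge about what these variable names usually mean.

{Treatment}

Variables eligible for adjustment (non-descendants of Comorbidity, excluding Comorbidity and AgeGroup): {Severity, Treatment}.
Backdoor paths from Comorbidity to AgeGroup:
  P1: Comorbidity <- Treatment -> Severity -> Adherence <- Dosage -> AgeGroup
  P2: Comorbidity <- Treatment -> Adherence <- Dosage -> AgeGroup
  P3: Comorbidity <- Treatment -> AgeGroup
  P4: Comorbidity <- Severity <- Treatment -> Adherence <- Dosage -> AgeGroup
  P5: Comorbidity <- Severity <- Treatment -> AgeGroup
  P6: Comorbidity <- Severity -> Adherence <- Treatment -> AgeGroup
  P7: Comorbidity <- Severity -> Adherence <- Dosage -> AgeGroup
The empty set is not sufficient: P3 (Comorbidity <- Treatment -> AgeGroup) has no collider blocking it and no conditioned non-collider, so it is open.
Try {Treatment}:
  P1: blocked at fork node Treatment ∈ conditioning set.
  P2: blocked at fork node Treatment ∈ conditioning set.
  P3: blocked at fork node Treatment ∈ conditioning set.
  P4: blocked at fork node Treatment ∈ conditioning set.
  P5: blocked at fork node Treatment ∈ conditioning set.
  P6: blocked at collider Adherence (neither it nor any descendant is in the conditioning set).
  P7: blocked at collider Adherence (neither it nor any descendant is in the conditioning set).
{Treatment} contains no descendant of Comorbidity and blocks every backdoor path.
No other singleton works — e.g. {Severity} leaves P3 open — so {Treatment} is the unique smallest valid adjustment set.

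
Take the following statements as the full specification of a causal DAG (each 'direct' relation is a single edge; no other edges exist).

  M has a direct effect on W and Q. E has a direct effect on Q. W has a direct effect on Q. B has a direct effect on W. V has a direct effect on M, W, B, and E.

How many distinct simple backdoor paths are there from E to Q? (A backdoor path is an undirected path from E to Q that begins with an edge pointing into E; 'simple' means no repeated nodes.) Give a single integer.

6

A backdoor path from E to Q is any simple undirected path whose first edge points into E (i.e. leaves E via a parent).
Parents of E: {V}.
Enumerating:
  P1: E <- V -> M -> W -> Q
  P2: E <- V -> M -> Q
  P3: E <- V -> B -> W <- M -> Q
  P4: E <- V -> B -> W -> Q
  P5: E <- V -> W <- M -> Q
  P6: E <- V -> W -> Q
That exhausts the simple backdoor paths. Count: 6.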